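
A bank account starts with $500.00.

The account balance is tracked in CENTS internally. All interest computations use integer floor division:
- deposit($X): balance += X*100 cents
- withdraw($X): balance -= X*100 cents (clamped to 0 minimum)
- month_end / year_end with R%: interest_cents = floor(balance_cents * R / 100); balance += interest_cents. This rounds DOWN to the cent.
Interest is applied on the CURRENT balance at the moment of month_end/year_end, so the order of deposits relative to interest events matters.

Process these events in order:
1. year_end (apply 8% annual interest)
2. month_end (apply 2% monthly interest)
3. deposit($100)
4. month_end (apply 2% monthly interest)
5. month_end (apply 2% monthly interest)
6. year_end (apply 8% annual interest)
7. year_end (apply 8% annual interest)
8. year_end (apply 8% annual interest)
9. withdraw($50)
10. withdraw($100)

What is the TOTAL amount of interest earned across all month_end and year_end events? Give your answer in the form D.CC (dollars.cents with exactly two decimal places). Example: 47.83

Answer: 252.90

Derivation:
After 1 (year_end (apply 8% annual interest)): balance=$540.00 total_interest=$40.00
After 2 (month_end (apply 2% monthly interest)): balance=$550.80 total_interest=$50.80
After 3 (deposit($100)): balance=$650.80 total_interest=$50.80
After 4 (month_end (apply 2% monthly interest)): balance=$663.81 total_interest=$63.81
After 5 (month_end (apply 2% monthly interest)): balance=$677.08 total_interest=$77.08
After 6 (year_end (apply 8% annual interest)): balance=$731.24 total_interest=$131.24
After 7 (year_end (apply 8% annual interest)): balance=$789.73 total_interest=$189.73
After 8 (year_end (apply 8% annual interest)): balance=$852.90 total_interest=$252.90
After 9 (withdraw($50)): balance=$802.90 total_interest=$252.90
After 10 (withdraw($100)): balance=$702.90 total_interest=$252.90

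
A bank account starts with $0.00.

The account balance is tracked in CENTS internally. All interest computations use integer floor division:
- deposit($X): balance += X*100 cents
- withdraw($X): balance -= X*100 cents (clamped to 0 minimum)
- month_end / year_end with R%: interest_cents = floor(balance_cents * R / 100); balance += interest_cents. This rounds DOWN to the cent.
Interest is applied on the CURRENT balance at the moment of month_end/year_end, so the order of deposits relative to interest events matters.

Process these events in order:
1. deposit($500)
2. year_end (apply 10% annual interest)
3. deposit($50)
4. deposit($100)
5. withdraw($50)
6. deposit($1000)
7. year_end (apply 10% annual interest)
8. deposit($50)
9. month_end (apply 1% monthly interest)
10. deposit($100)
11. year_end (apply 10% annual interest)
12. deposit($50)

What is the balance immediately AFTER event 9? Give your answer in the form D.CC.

Answer: 1883.65

Derivation:
After 1 (deposit($500)): balance=$500.00 total_interest=$0.00
After 2 (year_end (apply 10% annual interest)): balance=$550.00 total_interest=$50.00
After 3 (deposit($50)): balance=$600.00 total_interest=$50.00
After 4 (deposit($100)): balance=$700.00 total_interest=$50.00
After 5 (withdraw($50)): balance=$650.00 total_interest=$50.00
After 6 (deposit($1000)): balance=$1650.00 total_interest=$50.00
After 7 (year_end (apply 10% annual interest)): balance=$1815.00 total_interest=$215.00
After 8 (deposit($50)): balance=$1865.00 total_interest=$215.00
After 9 (month_end (apply 1% monthly interest)): balance=$1883.65 total_interest=$233.65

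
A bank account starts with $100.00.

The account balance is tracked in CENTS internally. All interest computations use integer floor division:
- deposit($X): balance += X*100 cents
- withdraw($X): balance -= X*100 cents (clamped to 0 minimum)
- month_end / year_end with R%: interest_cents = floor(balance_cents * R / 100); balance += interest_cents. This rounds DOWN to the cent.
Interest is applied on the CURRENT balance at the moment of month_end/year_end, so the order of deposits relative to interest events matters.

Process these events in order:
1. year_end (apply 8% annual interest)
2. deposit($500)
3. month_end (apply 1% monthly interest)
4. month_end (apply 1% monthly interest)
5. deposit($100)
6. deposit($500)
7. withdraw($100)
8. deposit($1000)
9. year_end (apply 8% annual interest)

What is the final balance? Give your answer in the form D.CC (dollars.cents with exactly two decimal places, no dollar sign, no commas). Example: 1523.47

Answer: 2289.83

Derivation:
After 1 (year_end (apply 8% annual interest)): balance=$108.00 total_interest=$8.00
After 2 (deposit($500)): balance=$608.00 total_interest=$8.00
After 3 (month_end (apply 1% monthly interest)): balance=$614.08 total_interest=$14.08
After 4 (month_end (apply 1% monthly interest)): balance=$620.22 total_interest=$20.22
After 5 (deposit($100)): balance=$720.22 total_interest=$20.22
After 6 (deposit($500)): balance=$1220.22 total_interest=$20.22
After 7 (withdraw($100)): balance=$1120.22 total_interest=$20.22
After 8 (deposit($1000)): balance=$2120.22 total_interest=$20.22
After 9 (year_end (apply 8% annual interest)): balance=$2289.83 total_interest=$189.83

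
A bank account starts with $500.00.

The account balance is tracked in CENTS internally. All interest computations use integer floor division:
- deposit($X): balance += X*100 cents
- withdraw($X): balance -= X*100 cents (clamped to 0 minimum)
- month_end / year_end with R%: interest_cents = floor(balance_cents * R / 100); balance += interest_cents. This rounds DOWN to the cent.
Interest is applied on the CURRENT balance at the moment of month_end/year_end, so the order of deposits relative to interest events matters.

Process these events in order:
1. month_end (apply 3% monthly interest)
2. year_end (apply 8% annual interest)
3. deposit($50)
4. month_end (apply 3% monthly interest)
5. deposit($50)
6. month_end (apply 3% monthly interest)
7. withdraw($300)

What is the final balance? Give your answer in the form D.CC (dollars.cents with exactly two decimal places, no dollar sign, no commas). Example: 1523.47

After 1 (month_end (apply 3% monthly interest)): balance=$515.00 total_interest=$15.00
After 2 (year_end (apply 8% annual interest)): balance=$556.20 total_interest=$56.20
After 3 (deposit($50)): balance=$606.20 total_interest=$56.20
After 4 (month_end (apply 3% monthly interest)): balance=$624.38 total_interest=$74.38
After 5 (deposit($50)): balance=$674.38 total_interest=$74.38
After 6 (month_end (apply 3% monthly interest)): balance=$694.61 total_interest=$94.61
After 7 (withdraw($300)): balance=$394.61 total_interest=$94.61

Answer: 394.61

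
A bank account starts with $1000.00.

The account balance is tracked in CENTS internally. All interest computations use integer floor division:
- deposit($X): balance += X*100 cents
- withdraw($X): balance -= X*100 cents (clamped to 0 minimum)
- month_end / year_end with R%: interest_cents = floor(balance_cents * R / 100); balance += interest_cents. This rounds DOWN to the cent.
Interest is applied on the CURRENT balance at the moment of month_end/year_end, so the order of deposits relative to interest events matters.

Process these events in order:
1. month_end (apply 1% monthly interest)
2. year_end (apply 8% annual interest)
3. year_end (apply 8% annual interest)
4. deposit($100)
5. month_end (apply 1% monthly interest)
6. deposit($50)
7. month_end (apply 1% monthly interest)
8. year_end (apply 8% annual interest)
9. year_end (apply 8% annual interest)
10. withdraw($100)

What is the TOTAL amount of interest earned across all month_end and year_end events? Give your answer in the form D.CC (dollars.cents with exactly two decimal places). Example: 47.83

After 1 (month_end (apply 1% monthly interest)): balance=$1010.00 total_interest=$10.00
After 2 (year_end (apply 8% annual interest)): balance=$1090.80 total_interest=$90.80
After 3 (year_end (apply 8% annual interest)): balance=$1178.06 total_interest=$178.06
After 4 (deposit($100)): balance=$1278.06 total_interest=$178.06
After 5 (month_end (apply 1% monthly interest)): balance=$1290.84 total_interest=$190.84
After 6 (deposit($50)): balance=$1340.84 total_interest=$190.84
After 7 (month_end (apply 1% monthly interest)): balance=$1354.24 total_interest=$204.24
After 8 (year_end (apply 8% annual interest)): balance=$1462.57 total_interest=$312.57
After 9 (year_end (apply 8% annual interest)): balance=$1579.57 total_interest=$429.57
After 10 (withdraw($100)): balance=$1479.57 total_interest=$429.57

Answer: 429.57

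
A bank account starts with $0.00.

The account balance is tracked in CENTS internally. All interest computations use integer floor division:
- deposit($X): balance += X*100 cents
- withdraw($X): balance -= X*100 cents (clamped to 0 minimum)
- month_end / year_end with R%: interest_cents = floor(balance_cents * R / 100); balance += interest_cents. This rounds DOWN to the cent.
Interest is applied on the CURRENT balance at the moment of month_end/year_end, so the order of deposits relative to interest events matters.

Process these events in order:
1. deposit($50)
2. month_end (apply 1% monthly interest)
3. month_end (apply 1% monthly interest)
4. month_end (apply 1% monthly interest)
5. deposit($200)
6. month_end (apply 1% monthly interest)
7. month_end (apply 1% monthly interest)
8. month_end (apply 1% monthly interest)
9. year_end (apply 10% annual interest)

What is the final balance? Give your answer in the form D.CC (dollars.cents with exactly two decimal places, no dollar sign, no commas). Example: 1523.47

After 1 (deposit($50)): balance=$50.00 total_interest=$0.00
After 2 (month_end (apply 1% monthly interest)): balance=$50.50 total_interest=$0.50
After 3 (month_end (apply 1% monthly interest)): balance=$51.00 total_interest=$1.00
After 4 (month_end (apply 1% monthly interest)): balance=$51.51 total_interest=$1.51
After 5 (deposit($200)): balance=$251.51 total_interest=$1.51
After 6 (month_end (apply 1% monthly interest)): balance=$254.02 total_interest=$4.02
After 7 (month_end (apply 1% monthly interest)): balance=$256.56 total_interest=$6.56
After 8 (month_end (apply 1% monthly interest)): balance=$259.12 total_interest=$9.12
After 9 (year_end (apply 10% annual interest)): balance=$285.03 total_interest=$35.03

Answer: 285.03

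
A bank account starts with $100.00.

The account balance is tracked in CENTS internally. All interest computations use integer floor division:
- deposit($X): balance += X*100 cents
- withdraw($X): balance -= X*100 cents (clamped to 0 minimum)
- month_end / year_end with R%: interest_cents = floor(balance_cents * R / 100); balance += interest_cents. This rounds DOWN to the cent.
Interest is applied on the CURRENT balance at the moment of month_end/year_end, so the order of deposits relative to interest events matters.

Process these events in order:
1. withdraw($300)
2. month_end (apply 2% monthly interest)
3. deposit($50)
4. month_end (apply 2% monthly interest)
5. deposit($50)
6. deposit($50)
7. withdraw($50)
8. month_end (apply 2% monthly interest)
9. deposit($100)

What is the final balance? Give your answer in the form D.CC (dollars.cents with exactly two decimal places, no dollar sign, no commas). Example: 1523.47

After 1 (withdraw($300)): balance=$0.00 total_interest=$0.00
After 2 (month_end (apply 2% monthly interest)): balance=$0.00 total_interest=$0.00
After 3 (deposit($50)): balance=$50.00 total_interest=$0.00
After 4 (month_end (apply 2% monthly interest)): balance=$51.00 total_interest=$1.00
After 5 (deposit($50)): balance=$101.00 total_interest=$1.00
After 6 (deposit($50)): balance=$151.00 total_interest=$1.00
After 7 (withdraw($50)): balance=$101.00 total_interest=$1.00
After 8 (month_end (apply 2% monthly interest)): balance=$103.02 total_interest=$3.02
After 9 (deposit($100)): balance=$203.02 total_interest=$3.02

Answer: 203.02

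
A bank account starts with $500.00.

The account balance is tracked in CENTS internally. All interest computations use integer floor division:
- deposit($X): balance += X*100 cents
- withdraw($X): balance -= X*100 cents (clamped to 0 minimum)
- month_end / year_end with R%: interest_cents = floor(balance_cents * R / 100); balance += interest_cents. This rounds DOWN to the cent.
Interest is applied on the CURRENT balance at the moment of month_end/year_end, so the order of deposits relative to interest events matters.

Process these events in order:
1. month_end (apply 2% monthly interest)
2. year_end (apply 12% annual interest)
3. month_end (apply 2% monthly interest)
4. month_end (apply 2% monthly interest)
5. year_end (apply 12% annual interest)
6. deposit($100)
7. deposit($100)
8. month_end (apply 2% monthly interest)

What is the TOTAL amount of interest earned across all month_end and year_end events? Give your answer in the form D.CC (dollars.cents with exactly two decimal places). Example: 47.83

After 1 (month_end (apply 2% monthly interest)): balance=$510.00 total_interest=$10.00
After 2 (year_end (apply 12% annual interest)): balance=$571.20 total_interest=$71.20
After 3 (month_end (apply 2% monthly interest)): balance=$582.62 total_interest=$82.62
After 4 (month_end (apply 2% monthly interest)): balance=$594.27 total_interest=$94.27
After 5 (year_end (apply 12% annual interest)): balance=$665.58 total_interest=$165.58
After 6 (deposit($100)): balance=$765.58 total_interest=$165.58
After 7 (deposit($100)): balance=$865.58 total_interest=$165.58
After 8 (month_end (apply 2% monthly interest)): balance=$882.89 total_interest=$182.89

Answer: 182.89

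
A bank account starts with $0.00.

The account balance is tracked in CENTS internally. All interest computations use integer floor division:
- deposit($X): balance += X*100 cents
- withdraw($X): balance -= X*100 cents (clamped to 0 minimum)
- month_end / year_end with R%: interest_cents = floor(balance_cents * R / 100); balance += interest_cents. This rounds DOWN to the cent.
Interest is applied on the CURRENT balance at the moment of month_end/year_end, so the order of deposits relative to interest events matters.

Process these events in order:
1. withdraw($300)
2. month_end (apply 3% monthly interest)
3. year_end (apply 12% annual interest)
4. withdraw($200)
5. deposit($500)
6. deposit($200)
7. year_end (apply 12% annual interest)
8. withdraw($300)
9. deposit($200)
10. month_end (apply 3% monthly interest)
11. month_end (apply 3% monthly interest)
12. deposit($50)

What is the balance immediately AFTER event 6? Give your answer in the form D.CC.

Answer: 700.00

Derivation:
After 1 (withdraw($300)): balance=$0.00 total_interest=$0.00
After 2 (month_end (apply 3% monthly interest)): balance=$0.00 total_interest=$0.00
After 3 (year_end (apply 12% annual interest)): balance=$0.00 total_interest=$0.00
After 4 (withdraw($200)): balance=$0.00 total_interest=$0.00
After 5 (deposit($500)): balance=$500.00 total_interest=$0.00
After 6 (deposit($200)): balance=$700.00 total_interest=$0.00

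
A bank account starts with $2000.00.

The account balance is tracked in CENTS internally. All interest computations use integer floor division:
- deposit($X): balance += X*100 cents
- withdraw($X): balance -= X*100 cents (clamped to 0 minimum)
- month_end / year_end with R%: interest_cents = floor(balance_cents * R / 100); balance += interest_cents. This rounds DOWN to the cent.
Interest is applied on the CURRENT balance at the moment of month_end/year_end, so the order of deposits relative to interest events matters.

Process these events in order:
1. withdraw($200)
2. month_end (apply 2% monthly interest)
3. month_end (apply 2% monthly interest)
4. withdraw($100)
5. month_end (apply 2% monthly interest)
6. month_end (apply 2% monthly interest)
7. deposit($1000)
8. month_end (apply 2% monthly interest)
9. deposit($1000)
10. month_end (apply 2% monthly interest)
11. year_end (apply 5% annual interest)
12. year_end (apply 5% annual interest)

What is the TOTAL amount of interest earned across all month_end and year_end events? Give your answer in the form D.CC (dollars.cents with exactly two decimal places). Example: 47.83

After 1 (withdraw($200)): balance=$1800.00 total_interest=$0.00
After 2 (month_end (apply 2% monthly interest)): balance=$1836.00 total_interest=$36.00
After 3 (month_end (apply 2% monthly interest)): balance=$1872.72 total_interest=$72.72
After 4 (withdraw($100)): balance=$1772.72 total_interest=$72.72
After 5 (month_end (apply 2% monthly interest)): balance=$1808.17 total_interest=$108.17
After 6 (month_end (apply 2% monthly interest)): balance=$1844.33 total_interest=$144.33
After 7 (deposit($1000)): balance=$2844.33 total_interest=$144.33
After 8 (month_end (apply 2% monthly interest)): balance=$2901.21 total_interest=$201.21
After 9 (deposit($1000)): balance=$3901.21 total_interest=$201.21
After 10 (month_end (apply 2% monthly interest)): balance=$3979.23 total_interest=$279.23
After 11 (year_end (apply 5% annual interest)): balance=$4178.19 total_interest=$478.19
After 12 (year_end (apply 5% annual interest)): balance=$4387.09 total_interest=$687.09

Answer: 687.09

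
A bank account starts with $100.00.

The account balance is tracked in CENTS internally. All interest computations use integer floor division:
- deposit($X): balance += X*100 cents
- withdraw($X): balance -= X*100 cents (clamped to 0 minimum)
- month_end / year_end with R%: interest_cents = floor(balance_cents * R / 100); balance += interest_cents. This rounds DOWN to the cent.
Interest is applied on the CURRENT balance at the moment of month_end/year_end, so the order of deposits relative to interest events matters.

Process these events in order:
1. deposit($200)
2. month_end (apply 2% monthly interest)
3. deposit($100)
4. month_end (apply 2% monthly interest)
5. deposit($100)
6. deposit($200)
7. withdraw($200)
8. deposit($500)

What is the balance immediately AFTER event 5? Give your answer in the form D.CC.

After 1 (deposit($200)): balance=$300.00 total_interest=$0.00
After 2 (month_end (apply 2% monthly interest)): balance=$306.00 total_interest=$6.00
After 3 (deposit($100)): balance=$406.00 total_interest=$6.00
After 4 (month_end (apply 2% monthly interest)): balance=$414.12 total_interest=$14.12
After 5 (deposit($100)): balance=$514.12 total_interest=$14.12

Answer: 514.12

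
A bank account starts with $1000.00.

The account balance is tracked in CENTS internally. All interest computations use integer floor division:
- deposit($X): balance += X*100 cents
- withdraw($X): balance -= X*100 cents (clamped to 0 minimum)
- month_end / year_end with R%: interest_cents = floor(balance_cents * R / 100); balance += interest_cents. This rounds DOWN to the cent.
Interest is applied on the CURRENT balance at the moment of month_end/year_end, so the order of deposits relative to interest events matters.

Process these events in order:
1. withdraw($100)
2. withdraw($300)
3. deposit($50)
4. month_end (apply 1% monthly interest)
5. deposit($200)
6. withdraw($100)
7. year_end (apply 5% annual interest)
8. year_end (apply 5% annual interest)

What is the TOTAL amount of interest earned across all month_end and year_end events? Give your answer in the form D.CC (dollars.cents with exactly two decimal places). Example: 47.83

After 1 (withdraw($100)): balance=$900.00 total_interest=$0.00
After 2 (withdraw($300)): balance=$600.00 total_interest=$0.00
After 3 (deposit($50)): balance=$650.00 total_interest=$0.00
After 4 (month_end (apply 1% monthly interest)): balance=$656.50 total_interest=$6.50
After 5 (deposit($200)): balance=$856.50 total_interest=$6.50
After 6 (withdraw($100)): balance=$756.50 total_interest=$6.50
After 7 (year_end (apply 5% annual interest)): balance=$794.32 total_interest=$44.32
After 8 (year_end (apply 5% annual interest)): balance=$834.03 total_interest=$84.03

Answer: 84.03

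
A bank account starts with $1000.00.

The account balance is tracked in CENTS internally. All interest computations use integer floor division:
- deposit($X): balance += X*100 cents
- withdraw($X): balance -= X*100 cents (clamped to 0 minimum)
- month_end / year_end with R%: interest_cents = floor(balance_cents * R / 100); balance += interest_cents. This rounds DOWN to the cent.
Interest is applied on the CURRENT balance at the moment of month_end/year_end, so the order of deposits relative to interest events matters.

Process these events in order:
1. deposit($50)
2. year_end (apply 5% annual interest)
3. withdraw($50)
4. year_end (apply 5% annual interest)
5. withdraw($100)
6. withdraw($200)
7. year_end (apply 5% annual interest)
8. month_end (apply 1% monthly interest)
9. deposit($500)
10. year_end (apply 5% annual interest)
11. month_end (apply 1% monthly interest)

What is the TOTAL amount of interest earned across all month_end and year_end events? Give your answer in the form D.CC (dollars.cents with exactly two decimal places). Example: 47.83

Answer: 235.72

Derivation:
After 1 (deposit($50)): balance=$1050.00 total_interest=$0.00
After 2 (year_end (apply 5% annual interest)): balance=$1102.50 total_interest=$52.50
After 3 (withdraw($50)): balance=$1052.50 total_interest=$52.50
After 4 (year_end (apply 5% annual interest)): balance=$1105.12 total_interest=$105.12
After 5 (withdraw($100)): balance=$1005.12 total_interest=$105.12
After 6 (withdraw($200)): balance=$805.12 total_interest=$105.12
After 7 (year_end (apply 5% annual interest)): balance=$845.37 total_interest=$145.37
After 8 (month_end (apply 1% monthly interest)): balance=$853.82 total_interest=$153.82
After 9 (deposit($500)): balance=$1353.82 total_interest=$153.82
After 10 (year_end (apply 5% annual interest)): balance=$1421.51 total_interest=$221.51
After 11 (month_end (apply 1% monthly interest)): balance=$1435.72 total_interest=$235.72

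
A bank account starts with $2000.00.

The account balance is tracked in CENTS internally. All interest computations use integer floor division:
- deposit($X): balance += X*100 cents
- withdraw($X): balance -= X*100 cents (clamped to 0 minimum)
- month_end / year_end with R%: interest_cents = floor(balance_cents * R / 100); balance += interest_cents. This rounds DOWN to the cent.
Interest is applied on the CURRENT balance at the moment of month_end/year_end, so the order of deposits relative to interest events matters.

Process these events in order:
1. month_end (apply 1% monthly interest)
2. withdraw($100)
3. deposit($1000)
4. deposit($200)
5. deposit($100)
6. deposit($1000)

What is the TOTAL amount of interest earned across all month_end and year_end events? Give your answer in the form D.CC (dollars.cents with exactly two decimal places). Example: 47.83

After 1 (month_end (apply 1% monthly interest)): balance=$2020.00 total_interest=$20.00
After 2 (withdraw($100)): balance=$1920.00 total_interest=$20.00
After 3 (deposit($1000)): balance=$2920.00 total_interest=$20.00
After 4 (deposit($200)): balance=$3120.00 total_interest=$20.00
After 5 (deposit($100)): balance=$3220.00 total_interest=$20.00
After 6 (deposit($1000)): balance=$4220.00 total_interest=$20.00

Answer: 20.00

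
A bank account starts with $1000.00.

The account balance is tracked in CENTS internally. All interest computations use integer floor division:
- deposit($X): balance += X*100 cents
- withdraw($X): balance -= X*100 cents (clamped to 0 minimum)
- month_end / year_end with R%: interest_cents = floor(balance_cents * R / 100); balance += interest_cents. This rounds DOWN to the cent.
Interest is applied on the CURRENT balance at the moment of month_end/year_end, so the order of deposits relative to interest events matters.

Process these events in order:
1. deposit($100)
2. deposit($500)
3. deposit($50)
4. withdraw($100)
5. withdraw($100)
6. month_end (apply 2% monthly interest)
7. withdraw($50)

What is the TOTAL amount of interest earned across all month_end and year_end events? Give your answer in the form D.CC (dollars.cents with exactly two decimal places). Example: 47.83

Answer: 29.00

Derivation:
After 1 (deposit($100)): balance=$1100.00 total_interest=$0.00
After 2 (deposit($500)): balance=$1600.00 total_interest=$0.00
After 3 (deposit($50)): balance=$1650.00 total_interest=$0.00
After 4 (withdraw($100)): balance=$1550.00 total_interest=$0.00
After 5 (withdraw($100)): balance=$1450.00 total_interest=$0.00
After 6 (month_end (apply 2% monthly interest)): balance=$1479.00 total_interest=$29.00
After 7 (withdraw($50)): balance=$1429.00 total_interest=$29.00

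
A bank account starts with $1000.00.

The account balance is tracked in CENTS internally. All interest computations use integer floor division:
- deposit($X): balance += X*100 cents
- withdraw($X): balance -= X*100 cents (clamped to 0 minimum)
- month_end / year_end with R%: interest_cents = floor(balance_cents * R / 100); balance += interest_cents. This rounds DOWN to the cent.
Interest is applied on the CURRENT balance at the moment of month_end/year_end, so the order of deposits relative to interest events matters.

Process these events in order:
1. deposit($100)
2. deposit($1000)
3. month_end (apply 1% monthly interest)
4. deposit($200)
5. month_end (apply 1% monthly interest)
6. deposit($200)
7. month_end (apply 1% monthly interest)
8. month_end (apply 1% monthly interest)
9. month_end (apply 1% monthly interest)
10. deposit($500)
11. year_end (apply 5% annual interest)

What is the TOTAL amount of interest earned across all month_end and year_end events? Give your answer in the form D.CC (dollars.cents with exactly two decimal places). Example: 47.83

Answer: 277.35

Derivation:
After 1 (deposit($100)): balance=$1100.00 total_interest=$0.00
After 2 (deposit($1000)): balance=$2100.00 total_interest=$0.00
After 3 (month_end (apply 1% monthly interest)): balance=$2121.00 total_interest=$21.00
After 4 (deposit($200)): balance=$2321.00 total_interest=$21.00
After 5 (month_end (apply 1% monthly interest)): balance=$2344.21 total_interest=$44.21
After 6 (deposit($200)): balance=$2544.21 total_interest=$44.21
After 7 (month_end (apply 1% monthly interest)): balance=$2569.65 total_interest=$69.65
After 8 (month_end (apply 1% monthly interest)): balance=$2595.34 total_interest=$95.34
After 9 (month_end (apply 1% monthly interest)): balance=$2621.29 total_interest=$121.29
After 10 (deposit($500)): balance=$3121.29 total_interest=$121.29
After 11 (year_end (apply 5% annual interest)): balance=$3277.35 total_interest=$277.35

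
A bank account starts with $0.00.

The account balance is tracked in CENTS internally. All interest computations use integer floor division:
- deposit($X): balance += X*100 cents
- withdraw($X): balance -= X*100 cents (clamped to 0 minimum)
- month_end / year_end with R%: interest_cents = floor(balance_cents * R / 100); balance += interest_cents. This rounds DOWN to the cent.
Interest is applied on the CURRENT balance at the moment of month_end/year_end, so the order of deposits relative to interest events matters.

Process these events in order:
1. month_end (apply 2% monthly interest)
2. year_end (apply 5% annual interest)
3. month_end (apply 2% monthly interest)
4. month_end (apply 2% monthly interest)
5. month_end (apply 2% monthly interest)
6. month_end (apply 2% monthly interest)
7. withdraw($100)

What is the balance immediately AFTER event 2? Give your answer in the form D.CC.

Answer: 0.00

Derivation:
After 1 (month_end (apply 2% monthly interest)): balance=$0.00 total_interest=$0.00
After 2 (year_end (apply 5% annual interest)): balance=$0.00 total_interest=$0.00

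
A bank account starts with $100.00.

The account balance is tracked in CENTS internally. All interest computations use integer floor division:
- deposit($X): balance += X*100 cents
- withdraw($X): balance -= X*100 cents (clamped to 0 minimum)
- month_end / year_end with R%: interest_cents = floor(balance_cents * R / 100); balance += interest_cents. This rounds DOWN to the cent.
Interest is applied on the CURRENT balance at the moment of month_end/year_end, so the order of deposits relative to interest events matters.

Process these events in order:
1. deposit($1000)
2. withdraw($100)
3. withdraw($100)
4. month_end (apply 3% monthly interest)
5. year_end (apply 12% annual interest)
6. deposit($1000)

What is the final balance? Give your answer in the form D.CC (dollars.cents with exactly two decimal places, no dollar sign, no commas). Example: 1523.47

Answer: 2038.24

Derivation:
After 1 (deposit($1000)): balance=$1100.00 total_interest=$0.00
After 2 (withdraw($100)): balance=$1000.00 total_interest=$0.00
After 3 (withdraw($100)): balance=$900.00 total_interest=$0.00
After 4 (month_end (apply 3% monthly interest)): balance=$927.00 total_interest=$27.00
After 5 (year_end (apply 12% annual interest)): balance=$1038.24 total_interest=$138.24
After 6 (deposit($1000)): balance=$2038.24 total_interest=$138.24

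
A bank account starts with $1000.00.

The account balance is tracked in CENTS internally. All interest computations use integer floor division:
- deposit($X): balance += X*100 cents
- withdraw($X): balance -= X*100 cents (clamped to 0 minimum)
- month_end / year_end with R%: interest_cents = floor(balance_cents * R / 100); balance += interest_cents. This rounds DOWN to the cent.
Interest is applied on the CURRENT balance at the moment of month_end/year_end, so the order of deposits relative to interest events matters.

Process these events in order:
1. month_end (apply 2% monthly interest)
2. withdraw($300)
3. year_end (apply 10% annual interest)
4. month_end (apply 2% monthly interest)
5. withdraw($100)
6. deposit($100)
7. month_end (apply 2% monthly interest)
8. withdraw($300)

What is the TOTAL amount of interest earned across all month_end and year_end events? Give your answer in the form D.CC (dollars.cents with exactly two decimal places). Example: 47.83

After 1 (month_end (apply 2% monthly interest)): balance=$1020.00 total_interest=$20.00
After 2 (withdraw($300)): balance=$720.00 total_interest=$20.00
After 3 (year_end (apply 10% annual interest)): balance=$792.00 total_interest=$92.00
After 4 (month_end (apply 2% monthly interest)): balance=$807.84 total_interest=$107.84
After 5 (withdraw($100)): balance=$707.84 total_interest=$107.84
After 6 (deposit($100)): balance=$807.84 total_interest=$107.84
After 7 (month_end (apply 2% monthly interest)): balance=$823.99 total_interest=$123.99
After 8 (withdraw($300)): balance=$523.99 total_interest=$123.99

Answer: 123.99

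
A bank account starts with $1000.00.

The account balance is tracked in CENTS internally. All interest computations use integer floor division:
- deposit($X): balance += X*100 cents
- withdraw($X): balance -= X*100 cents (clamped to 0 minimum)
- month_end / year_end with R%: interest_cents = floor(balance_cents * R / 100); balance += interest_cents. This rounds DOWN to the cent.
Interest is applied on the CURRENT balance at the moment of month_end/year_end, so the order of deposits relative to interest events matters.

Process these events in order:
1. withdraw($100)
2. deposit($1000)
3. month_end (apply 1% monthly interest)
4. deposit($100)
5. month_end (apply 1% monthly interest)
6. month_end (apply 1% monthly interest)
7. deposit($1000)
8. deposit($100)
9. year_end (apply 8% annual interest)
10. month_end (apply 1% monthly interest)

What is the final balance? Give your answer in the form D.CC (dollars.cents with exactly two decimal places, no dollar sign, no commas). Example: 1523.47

After 1 (withdraw($100)): balance=$900.00 total_interest=$0.00
After 2 (deposit($1000)): balance=$1900.00 total_interest=$0.00
After 3 (month_end (apply 1% monthly interest)): balance=$1919.00 total_interest=$19.00
After 4 (deposit($100)): balance=$2019.00 total_interest=$19.00
After 5 (month_end (apply 1% monthly interest)): balance=$2039.19 total_interest=$39.19
After 6 (month_end (apply 1% monthly interest)): balance=$2059.58 total_interest=$59.58
After 7 (deposit($1000)): balance=$3059.58 total_interest=$59.58
After 8 (deposit($100)): balance=$3159.58 total_interest=$59.58
After 9 (year_end (apply 8% annual interest)): balance=$3412.34 total_interest=$312.34
After 10 (month_end (apply 1% monthly interest)): balance=$3446.46 total_interest=$346.46

Answer: 3446.46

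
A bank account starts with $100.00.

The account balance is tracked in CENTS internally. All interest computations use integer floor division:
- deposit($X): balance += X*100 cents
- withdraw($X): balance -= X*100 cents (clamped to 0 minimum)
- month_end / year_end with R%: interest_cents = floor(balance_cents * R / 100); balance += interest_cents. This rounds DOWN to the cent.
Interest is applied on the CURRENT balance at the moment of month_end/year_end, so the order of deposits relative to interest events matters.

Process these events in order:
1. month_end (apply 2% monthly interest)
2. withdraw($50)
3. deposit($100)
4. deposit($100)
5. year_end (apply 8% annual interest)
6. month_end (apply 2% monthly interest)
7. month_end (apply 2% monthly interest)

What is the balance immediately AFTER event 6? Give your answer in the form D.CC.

Answer: 277.60

Derivation:
After 1 (month_end (apply 2% monthly interest)): balance=$102.00 total_interest=$2.00
After 2 (withdraw($50)): balance=$52.00 total_interest=$2.00
After 3 (deposit($100)): balance=$152.00 total_interest=$2.00
After 4 (deposit($100)): balance=$252.00 total_interest=$2.00
After 5 (year_end (apply 8% annual interest)): balance=$272.16 total_interest=$22.16
After 6 (month_end (apply 2% monthly interest)): balance=$277.60 total_interest=$27.60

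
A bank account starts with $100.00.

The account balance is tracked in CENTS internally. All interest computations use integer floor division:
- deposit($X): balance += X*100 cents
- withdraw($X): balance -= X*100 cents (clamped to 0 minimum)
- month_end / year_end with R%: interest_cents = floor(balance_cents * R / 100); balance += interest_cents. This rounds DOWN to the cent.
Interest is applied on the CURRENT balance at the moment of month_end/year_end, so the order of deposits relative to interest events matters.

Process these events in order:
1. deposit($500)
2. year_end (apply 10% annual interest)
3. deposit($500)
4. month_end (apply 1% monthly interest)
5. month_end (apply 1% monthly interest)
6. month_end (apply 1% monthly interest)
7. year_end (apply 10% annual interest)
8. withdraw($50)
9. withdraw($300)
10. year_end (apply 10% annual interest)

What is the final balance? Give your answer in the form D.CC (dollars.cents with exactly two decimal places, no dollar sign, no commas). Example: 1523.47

After 1 (deposit($500)): balance=$600.00 total_interest=$0.00
After 2 (year_end (apply 10% annual interest)): balance=$660.00 total_interest=$60.00
After 3 (deposit($500)): balance=$1160.00 total_interest=$60.00
After 4 (month_end (apply 1% monthly interest)): balance=$1171.60 total_interest=$71.60
After 5 (month_end (apply 1% monthly interest)): balance=$1183.31 total_interest=$83.31
After 6 (month_end (apply 1% monthly interest)): balance=$1195.14 total_interest=$95.14
After 7 (year_end (apply 10% annual interest)): balance=$1314.65 total_interest=$214.65
After 8 (withdraw($50)): balance=$1264.65 total_interest=$214.65
After 9 (withdraw($300)): balance=$964.65 total_interest=$214.65
After 10 (year_end (apply 10% annual interest)): balance=$1061.11 total_interest=$311.11

Answer: 1061.11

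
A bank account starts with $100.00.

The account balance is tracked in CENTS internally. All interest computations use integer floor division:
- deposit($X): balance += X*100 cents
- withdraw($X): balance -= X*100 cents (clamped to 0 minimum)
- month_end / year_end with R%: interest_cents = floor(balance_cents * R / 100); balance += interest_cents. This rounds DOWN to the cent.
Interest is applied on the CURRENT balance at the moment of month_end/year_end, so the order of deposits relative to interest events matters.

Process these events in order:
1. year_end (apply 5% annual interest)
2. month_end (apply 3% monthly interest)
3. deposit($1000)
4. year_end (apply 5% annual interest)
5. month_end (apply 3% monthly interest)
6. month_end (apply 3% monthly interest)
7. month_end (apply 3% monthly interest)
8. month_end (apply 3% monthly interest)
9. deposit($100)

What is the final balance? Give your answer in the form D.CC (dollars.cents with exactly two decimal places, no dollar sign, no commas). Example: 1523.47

Answer: 1409.57

Derivation:
After 1 (year_end (apply 5% annual interest)): balance=$105.00 total_interest=$5.00
After 2 (month_end (apply 3% monthly interest)): balance=$108.15 total_interest=$8.15
After 3 (deposit($1000)): balance=$1108.15 total_interest=$8.15
After 4 (year_end (apply 5% annual interest)): balance=$1163.55 total_interest=$63.55
After 5 (month_end (apply 3% monthly interest)): balance=$1198.45 total_interest=$98.45
After 6 (month_end (apply 3% monthly interest)): balance=$1234.40 total_interest=$134.40
After 7 (month_end (apply 3% monthly interest)): balance=$1271.43 total_interest=$171.43
After 8 (month_end (apply 3% monthly interest)): balance=$1309.57 total_interest=$209.57
After 9 (deposit($100)): balance=$1409.57 total_interest=$209.57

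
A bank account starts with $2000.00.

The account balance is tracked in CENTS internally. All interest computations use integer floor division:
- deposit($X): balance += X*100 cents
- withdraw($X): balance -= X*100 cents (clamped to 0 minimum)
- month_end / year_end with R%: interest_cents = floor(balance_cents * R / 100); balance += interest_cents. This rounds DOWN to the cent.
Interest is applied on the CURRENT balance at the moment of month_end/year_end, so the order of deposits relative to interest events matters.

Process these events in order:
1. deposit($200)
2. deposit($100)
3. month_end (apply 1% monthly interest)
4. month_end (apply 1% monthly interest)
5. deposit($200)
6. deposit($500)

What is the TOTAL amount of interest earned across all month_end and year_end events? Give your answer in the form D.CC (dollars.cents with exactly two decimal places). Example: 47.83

Answer: 46.23

Derivation:
After 1 (deposit($200)): balance=$2200.00 total_interest=$0.00
After 2 (deposit($100)): balance=$2300.00 total_interest=$0.00
After 3 (month_end (apply 1% monthly interest)): balance=$2323.00 total_interest=$23.00
After 4 (month_end (apply 1% monthly interest)): balance=$2346.23 total_interest=$46.23
After 5 (deposit($200)): balance=$2546.23 total_interest=$46.23
After 6 (deposit($500)): balance=$3046.23 total_interest=$46.23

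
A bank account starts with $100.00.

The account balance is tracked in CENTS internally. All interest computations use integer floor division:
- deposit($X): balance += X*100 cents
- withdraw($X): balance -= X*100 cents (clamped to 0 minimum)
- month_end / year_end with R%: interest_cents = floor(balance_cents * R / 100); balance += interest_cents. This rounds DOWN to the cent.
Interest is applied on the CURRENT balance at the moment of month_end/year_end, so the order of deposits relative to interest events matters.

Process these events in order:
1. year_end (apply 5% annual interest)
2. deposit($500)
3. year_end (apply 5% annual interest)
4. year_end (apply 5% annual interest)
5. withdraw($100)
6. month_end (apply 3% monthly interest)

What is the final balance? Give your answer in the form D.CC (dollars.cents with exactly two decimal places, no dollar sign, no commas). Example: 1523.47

After 1 (year_end (apply 5% annual interest)): balance=$105.00 total_interest=$5.00
After 2 (deposit($500)): balance=$605.00 total_interest=$5.00
After 3 (year_end (apply 5% annual interest)): balance=$635.25 total_interest=$35.25
After 4 (year_end (apply 5% annual interest)): balance=$667.01 total_interest=$67.01
After 5 (withdraw($100)): balance=$567.01 total_interest=$67.01
After 6 (month_end (apply 3% monthly interest)): balance=$584.02 total_interest=$84.02

Answer: 584.02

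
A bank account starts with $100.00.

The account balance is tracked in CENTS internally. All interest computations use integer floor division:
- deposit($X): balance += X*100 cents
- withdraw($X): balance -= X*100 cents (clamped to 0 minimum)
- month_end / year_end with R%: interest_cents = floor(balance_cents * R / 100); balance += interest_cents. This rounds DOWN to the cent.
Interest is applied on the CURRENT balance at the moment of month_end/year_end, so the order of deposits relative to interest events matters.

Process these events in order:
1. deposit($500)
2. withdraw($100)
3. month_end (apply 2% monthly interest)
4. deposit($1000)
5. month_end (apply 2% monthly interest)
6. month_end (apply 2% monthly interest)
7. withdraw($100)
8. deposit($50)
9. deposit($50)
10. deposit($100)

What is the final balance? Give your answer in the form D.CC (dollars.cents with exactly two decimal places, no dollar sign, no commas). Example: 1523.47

Answer: 1671.00

Derivation:
After 1 (deposit($500)): balance=$600.00 total_interest=$0.00
After 2 (withdraw($100)): balance=$500.00 total_interest=$0.00
After 3 (month_end (apply 2% monthly interest)): balance=$510.00 total_interest=$10.00
After 4 (deposit($1000)): balance=$1510.00 total_interest=$10.00
After 5 (month_end (apply 2% monthly interest)): balance=$1540.20 total_interest=$40.20
After 6 (month_end (apply 2% monthly interest)): balance=$1571.00 total_interest=$71.00
After 7 (withdraw($100)): balance=$1471.00 total_interest=$71.00
After 8 (deposit($50)): balance=$1521.00 total_interest=$71.00
After 9 (deposit($50)): balance=$1571.00 total_interest=$71.00
After 10 (deposit($100)): balance=$1671.00 total_interest=$71.00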